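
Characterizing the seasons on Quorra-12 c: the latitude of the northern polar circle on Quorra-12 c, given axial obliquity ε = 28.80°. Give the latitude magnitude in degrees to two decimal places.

61.20°

The polar circle is the lowest latitude that experiences at least one full rotation of continuous daylight at the northern-summer solstice; it lies at |φ| = 90° − ε = 90° − 28.80° = 61.20°.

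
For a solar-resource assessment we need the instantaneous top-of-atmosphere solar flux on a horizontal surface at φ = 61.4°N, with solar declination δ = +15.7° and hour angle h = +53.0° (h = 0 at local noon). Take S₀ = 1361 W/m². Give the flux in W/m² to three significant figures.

cos θ_z = sin φ sin δ + cos φ cos δ cos h = 0.237583 + 0.277336 = 0.514919.
Flux = S₀ · cos θ_z = 1361 × 0.514919 = 700.8 W/m².

701 W/m²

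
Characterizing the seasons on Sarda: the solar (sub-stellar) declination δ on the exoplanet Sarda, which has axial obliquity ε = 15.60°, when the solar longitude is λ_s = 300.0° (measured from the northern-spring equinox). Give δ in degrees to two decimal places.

δ = -13.47°

sin δ = sin ε · sin λ_s = sin 15.60° × sin 300.0° = -0.232891.
δ = arcsin(-0.232891) = -13.47°.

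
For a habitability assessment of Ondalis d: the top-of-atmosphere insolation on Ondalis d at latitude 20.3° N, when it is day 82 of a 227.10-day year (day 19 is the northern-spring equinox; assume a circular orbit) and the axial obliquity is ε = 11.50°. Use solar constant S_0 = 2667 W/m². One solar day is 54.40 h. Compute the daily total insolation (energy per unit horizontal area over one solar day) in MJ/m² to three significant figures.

171 MJ/m²

Solar longitude: L_s = 360° × (82 − 19)/227.10 = 99.868°.
sin δ = sin 11.50° × sin 99.868° = 0.19642, so δ = +11.328°.
cos h₀ = −tan(+20.3°) tan(+11.328°) = -0.0741, h₀ = 1.6450 rad.
Bracket: h₀ sin ϕ sin δ + cos ϕ cos δ sin h₀ = 1.6450×0.34694×0.19642 + 0.93789×0.98052×0.99725 = 0.112100 + 0.917091 = 1.029191.
Q̄ = (S_0/π) × [bracket] = (2667/π) × 1.029191 = 873.71 W/m².
Daily total = Q̄ × 54.40 h × 3600 s/h = 873.71 × 54.40 × 3600 / 10⁶ = 171.1 MJ/m².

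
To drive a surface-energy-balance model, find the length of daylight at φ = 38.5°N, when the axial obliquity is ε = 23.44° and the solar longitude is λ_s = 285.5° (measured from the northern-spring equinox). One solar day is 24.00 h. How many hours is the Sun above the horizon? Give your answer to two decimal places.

Solar declination: sin δ = sin ε · sin λ_s = sin 23.44° × sin 285.5° = -0.38332, so δ = -22.540°.
cos H₀ = −tan φ · tan δ = −tan(+38.5°) × tan(-22.540°) = 0.3301, so H₀ = 1.2344 rad = 70.72°.
Daylight = 2H₀/(2π) × 24.00 h = (1.2344/π) × 24.00 = 9.43 h.

9.43 h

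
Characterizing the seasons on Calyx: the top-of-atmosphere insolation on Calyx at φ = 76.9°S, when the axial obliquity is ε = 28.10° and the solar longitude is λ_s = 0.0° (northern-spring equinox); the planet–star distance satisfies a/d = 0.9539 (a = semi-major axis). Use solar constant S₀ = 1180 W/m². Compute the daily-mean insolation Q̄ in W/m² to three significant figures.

Q̄ ≈ 77.5 W/m²

Solar declination: sin δ = sin ε · sin λ_s = sin 28.10° × sin 0.0° = 0.00000, so δ = +0.000°.
cos H₀ = −tan(-76.9°) tan(+0.000°) = 0.0000, H₀ = 1.5708 rad.
Bracket: H₀ sin φ sin δ + cos φ cos δ sin H₀ = 1.5708×-0.97398×0.00000 + 0.22665×1.00000×1.00000 = -0.000000 + 0.226650 = 0.226650.
Inverse-square distance factor (a/d)² = 0.9539² = 0.909925.
Q̄ = (S₀/π) × 0.909925 × [bracket] = (1180/π) × 0.909925 × 0.226650 = 77.46 W/m².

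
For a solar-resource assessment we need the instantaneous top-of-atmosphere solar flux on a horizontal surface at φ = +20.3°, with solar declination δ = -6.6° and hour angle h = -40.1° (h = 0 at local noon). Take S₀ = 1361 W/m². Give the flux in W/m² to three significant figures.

916 W/m²

cos θ_z = sin φ sin δ + cos φ cos δ cos h = -0.039876 + 0.712657 = 0.672781.
Flux = S₀ · cos θ_z = 1361 × 0.672781 = 915.7 W/m².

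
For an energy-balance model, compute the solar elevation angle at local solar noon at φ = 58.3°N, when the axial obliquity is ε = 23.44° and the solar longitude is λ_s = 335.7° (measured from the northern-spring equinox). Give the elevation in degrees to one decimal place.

22.3°

Solar declination: sin δ = sin ε · sin λ_s = sin 23.44° × sin 335.7° = -0.16370, so δ = -9.421°.
At local noon the hour angle is zero, so the zenith angle equals |φ − δ| = |+58.3° − (-9.421°)| = 67.721°.
Elevation = 90° − 67.721° = 22.3°.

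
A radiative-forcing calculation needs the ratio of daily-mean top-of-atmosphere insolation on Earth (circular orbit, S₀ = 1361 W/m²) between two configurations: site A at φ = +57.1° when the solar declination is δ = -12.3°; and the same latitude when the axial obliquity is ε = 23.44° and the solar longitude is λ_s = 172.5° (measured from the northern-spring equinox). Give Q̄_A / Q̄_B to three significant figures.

— Configuration A (φ=+57.1°):
cos H₀ = −tan(+57.1°) tan(-12.300°) = 0.3370, H₀ = 1.2270 rad.
Bracket: H₀ sin φ sin δ + cos φ cos δ sin H₀ = 1.2270×0.83962×-0.21303 + 0.54317×0.97705×0.94149 = -0.219466 + 0.499653 = 0.280187.
Q̄ = (S₀/π) × [bracket] = (1361/π) × 0.280187 = 121.38 W/m².
— Configuration B (φ=+57.1°):
Solar declination: sin δ = sin ε · sin λ_s = sin 23.44° × sin 172.5° = 0.05192, so δ = +2.976°.
cos H₀ = −tan(+57.1°) tan(+2.976°) = -0.0804, H₀ = 1.6513 rad.
Bracket: H₀ sin φ sin δ + cos φ cos δ sin H₀ = 1.6513×0.83962×0.05192 + 0.54317×0.99865×0.99677 = 0.071985 + 0.540685 = 0.612670.
Q̄ = (S₀/π) × [bracket] = (1361/π) × 0.612670 = 265.42 W/m².
Ratio Q̄_A / Q̄_B = 121.38 / 265.42 = 0.4573.

Q̄_A / Q̄_B ≈ 0.457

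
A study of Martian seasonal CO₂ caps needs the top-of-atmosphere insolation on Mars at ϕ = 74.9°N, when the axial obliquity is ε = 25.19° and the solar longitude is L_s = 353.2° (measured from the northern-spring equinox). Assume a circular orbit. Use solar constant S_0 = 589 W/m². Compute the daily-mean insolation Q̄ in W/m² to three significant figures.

Q̄ ≈ 35.3 W/m²

Solar declination: sin δ = sin ε · sin L_s = sin 25.19° × sin 353.2° = -0.05040, so δ = -2.889°.
cos h₀ = −tan(+74.9°) tan(-2.889°) = 0.1870, h₀ = 1.3827 rad.
Bracket: h₀ sin ϕ sin δ + cos ϕ cos δ sin h₀ = 1.3827×0.96547×-0.05040 + 0.26050×0.99873×0.98236 = -0.067282 + 0.255580 = 0.188298.
Q̄ = (S_0/π) × [bracket] = (589/π) × 0.188298 = 35.30 W/m².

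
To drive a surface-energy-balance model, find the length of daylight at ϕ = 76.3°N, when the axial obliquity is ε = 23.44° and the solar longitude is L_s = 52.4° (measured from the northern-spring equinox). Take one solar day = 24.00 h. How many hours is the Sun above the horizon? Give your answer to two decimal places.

24.00 h

Solar declination: sin δ = sin ε · sin L_s = sin 23.44° × sin 52.4° = 0.31516, so δ = +18.371°.
Sunrise equation: cos h₀ = −tan ϕ · tan δ = -1.3623 ≤ −1, so the Sun never sets (polar day) and h₀ = π.
Daylight = 2h₀/(2π) × 24.00 h = (3.1416/π) × 24.00 = 24.00 h.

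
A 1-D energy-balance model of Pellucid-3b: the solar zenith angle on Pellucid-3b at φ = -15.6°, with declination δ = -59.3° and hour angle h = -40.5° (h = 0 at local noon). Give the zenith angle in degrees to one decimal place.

θ_z = 52.8°

cos θ_z = sin φ sin δ + cos φ cos δ cos h = 0.231231 + 0.373919 = 0.605150.
θ_z = arccos(0.605150) = 52.8°.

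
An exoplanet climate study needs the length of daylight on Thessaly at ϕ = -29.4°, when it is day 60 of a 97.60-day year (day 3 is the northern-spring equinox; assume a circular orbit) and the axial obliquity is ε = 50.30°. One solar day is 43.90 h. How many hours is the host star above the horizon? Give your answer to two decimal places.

Solar longitude: L_s = 360° × (60 − 3)/97.60 = 210.246°.
sin δ = sin 50.30° × sin 210.246° = -0.38756, so δ = -22.803°.
cos h₀ = −tan ϕ · tan δ = −tan(-29.4°) × tan(-22.803°) = -0.2369, so h₀ = 1.8100 rad = 103.70°.
Daylight = 2h₀/(2π) × 43.90 h = (1.8100/π) × 43.90 = 25.29 h.

25.29 h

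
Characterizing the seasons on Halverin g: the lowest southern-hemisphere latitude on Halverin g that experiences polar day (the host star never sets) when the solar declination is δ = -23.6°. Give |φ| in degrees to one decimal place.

Polar day requires cos H₀ = −tan φ tan δ ≤ −1, i.e. tan φ tan δ ≥ 1.
The boundary is |tan φ| · |tan δ| = 1, so |φ| = 90° − |δ| = 90° − 23.6° = 66.4° in the southern hemisphere.

|φ| = 66.4°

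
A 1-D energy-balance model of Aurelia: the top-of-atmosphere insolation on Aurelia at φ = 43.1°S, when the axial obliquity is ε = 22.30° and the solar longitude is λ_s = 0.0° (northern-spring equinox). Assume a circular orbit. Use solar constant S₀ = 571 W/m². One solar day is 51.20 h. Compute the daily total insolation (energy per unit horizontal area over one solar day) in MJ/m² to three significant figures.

Solar declination: sin δ = sin ε · sin λ_s = sin 22.30° × sin 0.0° = 0.00000, so δ = +0.000°.
cos H₀ = −tan(-43.1°) tan(+0.000°) = 0.0000, H₀ = 1.5708 rad.
Bracket: H₀ sin φ sin δ + cos φ cos δ sin H₀ = 1.5708×-0.68327×0.00000 + 0.73016×1.00000×1.00000 = -0.000000 + 0.730160 = 0.730160.
Q̄ = (S₀/π) × [bracket] = (571/π) × 0.730160 = 132.71 W/m².
Daily total = Q̄ × 51.20 h × 3600 s/h = 132.71 × 51.20 × 3600 / 10⁶ = 24.46 MJ/m².

24.5 MJ/m²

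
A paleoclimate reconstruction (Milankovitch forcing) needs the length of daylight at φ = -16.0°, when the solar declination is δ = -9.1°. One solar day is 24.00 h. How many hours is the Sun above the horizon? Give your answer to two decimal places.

cos H₀ = −tan φ · tan δ = −tan(-16.0°) × tan(-9.100°) = -0.0459, so H₀ = 1.6167 rad = 92.63°.
Daylight = 2H₀/(2π) × 24.00 h = (1.6167/π) × 24.00 = 12.35 h.

12.35 h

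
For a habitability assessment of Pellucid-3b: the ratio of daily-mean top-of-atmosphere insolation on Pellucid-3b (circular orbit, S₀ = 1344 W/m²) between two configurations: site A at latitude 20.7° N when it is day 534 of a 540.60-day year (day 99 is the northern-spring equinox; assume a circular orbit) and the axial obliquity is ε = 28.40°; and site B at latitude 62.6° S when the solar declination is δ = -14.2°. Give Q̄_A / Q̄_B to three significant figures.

— Configuration A (φ=+20.7°):
Solar longitude: λ_s = 360° × (534 − 99)/540.60 = 289.678°.
sin δ = sin 28.40° × sin 289.678° = -0.44785, so δ = -26.606°.
cos H₀ = −tan(+20.7°) tan(-26.606°) = 0.1893, H₀ = 1.3804 rad.
Bracket: H₀ sin φ sin δ + cos φ cos δ sin H₀ = 1.3804×0.35347×-0.44785 + 0.93544×0.89411×0.98193 = -0.218519 + 0.821273 = 0.602754.
Q̄ = (S₀/π) × [bracket] = (1344/π) × 0.602754 = 257.86 W/m².
— Configuration B (φ=-62.6°):
cos H₀ = −tan(-62.6°) tan(-14.200°) = -0.4882, H₀ = 2.0808 rad.
Bracket: H₀ sin φ sin δ + cos φ cos δ sin H₀ = 2.0808×-0.88782×-0.24531 + 0.46020×0.96945×0.87275 = 0.453180 + 0.389369 = 0.842549.
Q̄ = (S₀/π) × [bracket] = (1344/π) × 0.842549 = 360.45 W/m².
Ratio Q̄_A / Q̄_B = 257.86 / 360.45 = 0.7154.

Q̄_A / Q̄_B ≈ 0.715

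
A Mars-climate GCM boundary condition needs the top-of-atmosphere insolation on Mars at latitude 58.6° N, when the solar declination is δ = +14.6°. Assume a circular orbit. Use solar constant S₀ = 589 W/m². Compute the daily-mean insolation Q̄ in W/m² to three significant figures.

cos H₀ = −tan(+58.6°) tan(+14.600°) = -0.4267, H₀ = 2.0117 rad.
Bracket: H₀ sin φ sin δ + cos φ cos δ sin H₀ = 2.0117×0.85355×0.25207 + 0.52101×0.96771×0.90438 = 0.432826 + 0.455976 = 0.888802.
Q̄ = (S₀/π) × [bracket] = (589/π) × 0.888802 = 166.6 W/m².

Q̄ ≈ 167 W/m²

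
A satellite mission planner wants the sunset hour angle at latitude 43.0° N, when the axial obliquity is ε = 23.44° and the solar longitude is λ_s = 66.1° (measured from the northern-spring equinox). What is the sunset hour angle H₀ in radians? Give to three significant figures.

H₀ = 1.94 rad

Solar declination: sin δ = sin ε · sin λ_s = sin 23.44° × sin 66.1° = 0.36368, so δ = +21.326°.
cos H₀ = −tan φ · tan δ = −tan(+43.0°) × tan(+21.326°) = -0.3641, so H₀ = 1.9434 rad = 111.35°.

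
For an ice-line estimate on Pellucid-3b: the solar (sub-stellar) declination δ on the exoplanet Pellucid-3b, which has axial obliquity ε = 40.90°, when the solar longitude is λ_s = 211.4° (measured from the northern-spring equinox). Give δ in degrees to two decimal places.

δ = -19.95°

sin δ = sin ε · sin λ_s = sin 40.90° × sin 211.4° = -0.341126.
δ = arcsin(-0.341126) = -19.95°.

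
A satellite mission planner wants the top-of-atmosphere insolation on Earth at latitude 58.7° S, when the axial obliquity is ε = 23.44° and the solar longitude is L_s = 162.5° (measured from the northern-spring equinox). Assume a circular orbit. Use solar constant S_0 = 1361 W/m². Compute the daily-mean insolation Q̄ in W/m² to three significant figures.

Solar declination: sin δ = sin ε · sin L_s = sin 23.44° × sin 162.5° = 0.11962, so δ = +6.870°.
cos h₀ = −tan(-58.7°) tan(+6.870°) = 0.1982, h₀ = 1.3713 rad.
Bracket: h₀ sin ϕ sin δ + cos ϕ cos δ sin h₀ = 1.3713×-0.85446×0.11962 + 0.51952×0.99282×0.98017 = -0.140161 + 0.505562 = 0.365401.
Q̄ = (S_0/π) × [bracket] = (1361/π) × 0.365401 = 158.3 W/m².

Q̄ ≈ 158 W/m²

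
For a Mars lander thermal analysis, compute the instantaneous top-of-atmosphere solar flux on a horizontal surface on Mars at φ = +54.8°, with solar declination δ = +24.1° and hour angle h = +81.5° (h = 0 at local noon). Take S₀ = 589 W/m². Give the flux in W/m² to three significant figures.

cos θ_z = sin φ sin δ + cos φ cos δ cos h = 0.333665 + 0.077775 = 0.411440.
Flux = S₀ · cos θ_z = 589 × 0.411440 = 242.3 W/m².

242 W/m²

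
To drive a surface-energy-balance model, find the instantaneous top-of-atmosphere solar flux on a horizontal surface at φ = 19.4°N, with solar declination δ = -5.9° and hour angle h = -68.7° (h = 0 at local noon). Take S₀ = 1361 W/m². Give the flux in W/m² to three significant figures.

417 W/m²

cos θ_z = sin φ sin δ + cos φ cos δ cos h = -0.034144 + 0.340812 = 0.306668.
Flux = S₀ · cos θ_z = 1361 × 0.306668 = 417.4 W/m².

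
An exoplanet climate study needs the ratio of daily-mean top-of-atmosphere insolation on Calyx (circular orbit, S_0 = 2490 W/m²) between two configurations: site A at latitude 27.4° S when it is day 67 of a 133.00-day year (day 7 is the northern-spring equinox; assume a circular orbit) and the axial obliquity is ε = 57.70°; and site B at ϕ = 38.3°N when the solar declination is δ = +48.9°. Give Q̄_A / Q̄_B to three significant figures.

— Configuration A (ϕ=-27.4°):
Solar longitude: L_s = 360° × (67 − 7)/133.00 = 162.406°.
sin δ = sin 57.70° × sin 162.406° = 0.25550, so δ = +14.803°.
cos h₀ = −tan(-27.4°) tan(+14.803°) = 0.1370, h₀ = 1.4334 rad.
Bracket: h₀ sin ϕ sin δ + cos ϕ cos δ sin h₀ = 1.4334×-0.46020×0.25550 + 0.88782×0.96681×0.99057 = -0.168541 + 0.850259 = 0.681718.
Q̄ = (S_0/π) × [bracket] = (2490/π) × 0.681718 = 540.32 W/m².
— Configuration B (ϕ=+38.3°):
cos h₀ = −tan(+38.3°) tan(+48.900°) = -0.9053, h₀ = 2.7029 rad.
Bracket: h₀ sin ϕ sin δ + cos ϕ cos δ sin h₀ = 2.7029×0.61978×0.75356 + 0.78478×0.65738×0.42475 = 1.262366 + 0.219128 = 1.481494.
Q̄ = (S_0/π) × [bracket] = (2490/π) × 1.481494 = 1174.2 W/m².
Ratio Q̄_A / Q̄_B = 540.32 / 1174.2 = 0.4602.

Q̄_A / Q̄_B ≈ 0.460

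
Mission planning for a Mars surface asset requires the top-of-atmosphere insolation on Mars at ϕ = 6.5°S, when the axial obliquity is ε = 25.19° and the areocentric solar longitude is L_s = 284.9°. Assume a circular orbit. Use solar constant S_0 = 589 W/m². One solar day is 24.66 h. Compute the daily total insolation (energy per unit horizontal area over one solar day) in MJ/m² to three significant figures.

16.3 MJ/m²

sin δ = sin 25.19° × sin 284.9° = -0.41131, so δ = -24.287°.
cos h₀ = −tan(-6.5°) tan(-24.287°) = -0.0514, h₀ = 1.6222 rad.
Bracket: h₀ sin ϕ sin δ + cos ϕ cos δ sin h₀ = 1.6222×-0.11320×-0.41131 + 0.99357×0.91150×0.99868 = 0.075530 + 0.904444 = 0.979974.
Q̄ = (S_0/π) × [bracket] = (589/π) × 0.979974 = 183.73 W/m².
Daily total = Q̄ × 24.66 h × 3600 s/h = 183.73 × 24.66 × 3600 / 10⁶ = 16.31 MJ/m².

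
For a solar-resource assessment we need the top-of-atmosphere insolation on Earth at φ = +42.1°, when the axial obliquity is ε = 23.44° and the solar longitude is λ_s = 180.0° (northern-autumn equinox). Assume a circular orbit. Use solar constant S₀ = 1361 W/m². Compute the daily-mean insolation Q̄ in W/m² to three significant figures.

Solar declination: sin δ = sin ε · sin λ_s = sin 23.44° × sin 180.0° = 0.00000, so δ = +0.000°.
cos H₀ = −tan(+42.1°) tan(+0.000°) = -0.0000, H₀ = 1.5708 rad.
Bracket: H₀ sin φ sin δ + cos φ cos δ sin H₀ = 1.5708×0.67043×0.00000 + 0.74198×1.00000×1.00000 = 0.000000 + 0.741980 = 0.741980.
Q̄ = (S₀/π) × [bracket] = (1361/π) × 0.741980 = 321.4 W/m².

Q̄ ≈ 321 W/m²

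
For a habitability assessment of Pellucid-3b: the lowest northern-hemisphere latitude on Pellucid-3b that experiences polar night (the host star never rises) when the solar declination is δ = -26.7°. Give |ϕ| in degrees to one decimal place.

|ϕ| = 63.3°

Polar night requires cos h₀ = −tan ϕ tan δ ≥ 1, i.e. tan ϕ tan δ ≤ −1.
The boundary is |tan ϕ| · |tan δ| = 1, so |ϕ| = 90° − |δ| = 90° − 26.7° = 63.3° in the northern hemisphere.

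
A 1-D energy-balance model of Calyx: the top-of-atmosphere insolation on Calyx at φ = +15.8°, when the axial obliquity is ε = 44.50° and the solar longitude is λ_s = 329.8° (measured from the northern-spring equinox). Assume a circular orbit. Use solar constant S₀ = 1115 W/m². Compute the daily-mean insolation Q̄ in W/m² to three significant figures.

Q̄ ≈ 268 W/m²

Solar declination: sin δ = sin ε · sin λ_s = sin 44.50° × sin 329.8° = -0.35257, so δ = -20.645°.
cos H₀ = −tan(+15.8°) tan(-20.645°) = 0.1066, H₀ = 1.4640 rad.
Bracket: H₀ sin φ sin δ + cos φ cos δ sin H₀ = 1.4640×0.27228×-0.35257 + 0.96222×0.93578×0.99430 = -0.140541 + 0.895294 = 0.754753.
Q̄ = (S₀/π) × [bracket] = (1115/π) × 0.754753 = 267.9 W/m².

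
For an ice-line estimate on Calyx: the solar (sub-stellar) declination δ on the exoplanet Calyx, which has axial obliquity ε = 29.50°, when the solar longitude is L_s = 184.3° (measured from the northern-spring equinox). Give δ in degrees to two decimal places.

δ = -2.12°

sin δ = sin ε · sin L_s = sin 29.50° × sin 184.3° = -0.036921.
δ = arcsin(-0.036921) = -2.12°.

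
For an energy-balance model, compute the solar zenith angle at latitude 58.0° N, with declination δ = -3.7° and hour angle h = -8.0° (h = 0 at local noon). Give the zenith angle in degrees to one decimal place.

cos θ_z = sin φ sin δ + cos φ cos δ cos h = -0.054727 + 0.523668 = 0.468941.
θ_z = arccos(0.468941) = 62.0°.

θ_z = 62.0°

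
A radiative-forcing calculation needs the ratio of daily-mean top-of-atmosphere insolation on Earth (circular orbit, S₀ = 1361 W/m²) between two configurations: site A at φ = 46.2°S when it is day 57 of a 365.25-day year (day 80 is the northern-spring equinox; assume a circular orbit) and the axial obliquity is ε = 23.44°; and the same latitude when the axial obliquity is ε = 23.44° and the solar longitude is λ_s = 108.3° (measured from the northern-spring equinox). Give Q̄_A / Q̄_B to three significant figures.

— Configuration A (φ=-46.2°):
Solar longitude: λ_s = 360° × (57 − 80)/365.25 = -22.669°, i.e. -22.669° + 360° = 337.331°.
sin δ = sin 23.44° × sin 337.331° = -0.15331, so δ = -8.819°.
cos H₀ = −tan(-46.2°) tan(-8.819°) = -0.1618, H₀ = 1.7333 rad.
Bracket: H₀ sin φ sin δ + cos φ cos δ sin H₀ = 1.7333×-0.72176×-0.15331 + 0.69214×0.98818×0.98683 = 0.191795 + 0.674951 = 0.866746.
Q̄ = (S₀/π) × [bracket] = (1361/π) × 0.866746 = 375.49 W/m².
— Configuration B (φ=-46.2°):
Solar declination: sin δ = sin ε · sin λ_s = sin 23.44° × sin 108.3° = 0.37767, so δ = +22.189°.
cos H₀ = −tan(-46.2°) tan(+22.189°) = 0.4253, H₀ = 1.1315 rad.
Bracket: H₀ sin φ sin δ + cos φ cos δ sin H₀ = 1.1315×-0.72176×0.37767 + 0.69214×0.92594×0.90504 = -0.308432 + 0.580022 = 0.271590.
Q̄ = (S₀/π) × [bracket] = (1361/π) × 0.271590 = 117.66 W/m².
Ratio Q̄_A / Q̄_B = 375.49 / 117.66 = 3.191.

Q̄_A / Q̄_B ≈ 3.19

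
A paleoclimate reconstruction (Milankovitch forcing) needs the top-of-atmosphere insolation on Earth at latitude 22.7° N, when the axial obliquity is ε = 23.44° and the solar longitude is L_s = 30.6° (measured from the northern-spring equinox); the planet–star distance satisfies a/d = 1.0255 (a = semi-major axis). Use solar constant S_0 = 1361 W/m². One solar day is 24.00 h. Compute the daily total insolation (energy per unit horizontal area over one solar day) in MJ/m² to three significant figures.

40.5 MJ/m²

Solar declination: sin δ = sin ε · sin L_s = sin 23.44° × sin 30.6° = 0.20249, so δ = +11.683°.
cos h₀ = −tan(+22.7°) tan(+11.683°) = -0.0865, h₀ = 1.6574 rad.
Bracket: h₀ sin ϕ sin δ + cos ϕ cos δ sin h₀ = 1.6574×0.38591×0.20249 + 0.92254×0.97928×0.99625 = 0.129514 + 0.900037 = 1.029551.
Inverse-square distance factor (a/d)² = 1.0255² = 1.051650.
Q̄ = (S_0/π) × 1.051650 × [bracket] = (1361/π) × 1.051650 × 1.029551 = 469.06 W/m².
Daily total = Q̄ × 24.00 h × 3600 s/h = 469.06 × 24.00 × 3600 / 10⁶ = 40.53 MJ/m².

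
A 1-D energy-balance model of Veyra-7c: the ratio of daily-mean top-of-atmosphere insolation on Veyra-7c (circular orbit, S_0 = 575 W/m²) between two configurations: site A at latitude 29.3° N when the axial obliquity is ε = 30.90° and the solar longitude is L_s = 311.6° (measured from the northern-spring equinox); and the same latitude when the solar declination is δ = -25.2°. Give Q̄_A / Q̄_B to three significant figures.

— Configuration A (ϕ=+29.3°):
Solar declination: sin δ = sin ε · sin L_s = sin 30.90° × sin 311.6° = -0.38403, so δ = -22.583°.
cos h₀ = −tan(+29.3°) tan(-22.583°) = 0.2334, h₀ = 1.3352 rad.
Bracket: h₀ sin ϕ sin δ + cos ϕ cos δ sin h₀ = 1.3352×0.48938×-0.38403 + 0.87207×0.92332×0.97238 = -0.250933 + 0.782960 = 0.532027.
Q̄ = (S_0/π) × [bracket] = (575/π) × 0.532027 = 97.376 W/m².
— Configuration B (ϕ=+29.3°):
cos h₀ = −tan(+29.3°) tan(-25.200°) = 0.2641, h₀ = 1.3036 rad.
Bracket: h₀ sin ϕ sin δ + cos ϕ cos δ sin h₀ = 1.3036×0.48938×-0.42578 + 0.87207×0.90483×0.96450 = -0.271629 + 0.761063 = 0.489434.
Q̄ = (S_0/π) × [bracket] = (575/π) × 0.489434 = 89.580 W/m².
Ratio Q̄_A / Q̄_B = 97.376 / 89.580 = 1.087.

Q̄_A / Q̄_B ≈ 1.09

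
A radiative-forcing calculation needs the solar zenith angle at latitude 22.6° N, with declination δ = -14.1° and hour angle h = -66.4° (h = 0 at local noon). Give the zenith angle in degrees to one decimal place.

θ_z = 74.6°

cos θ_z = sin φ sin δ + cos φ cos δ cos h = -0.093620 + 0.358471 = 0.264851.
θ_z = arccos(0.264851) = 74.6°.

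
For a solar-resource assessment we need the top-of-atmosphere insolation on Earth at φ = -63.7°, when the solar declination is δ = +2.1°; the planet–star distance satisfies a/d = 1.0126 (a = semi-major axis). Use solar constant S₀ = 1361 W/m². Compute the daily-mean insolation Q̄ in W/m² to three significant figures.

cos H₀ = −tan(-63.7°) tan(+2.100°) = 0.0742, H₀ = 1.4965 rad.
Bracket: H₀ sin φ sin δ + cos φ cos δ sin H₀ = 1.4965×-0.89649×0.03664 + 0.44307×0.99933×0.99724 = -0.049156 + 0.441551 = 0.392395.
Inverse-square distance factor (a/d)² = 1.0126² = 1.025359.
Q̄ = (S₀/π) × 1.025359 × [bracket] = (1361/π) × 1.025359 × 0.392395 = 174.3 W/m².

Q̄ ≈ 174 W/m²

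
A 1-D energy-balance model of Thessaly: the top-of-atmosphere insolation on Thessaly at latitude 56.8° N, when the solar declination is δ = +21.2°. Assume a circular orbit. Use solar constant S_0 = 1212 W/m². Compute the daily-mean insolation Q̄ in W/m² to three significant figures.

cos h₀ = −tan(+56.8°) tan(+21.200°) = -0.5927, h₀ = 2.2052 rad.
Bracket: h₀ sin ϕ sin δ + cos ϕ cos δ sin h₀ = 2.2052×0.83676×0.36162 + 0.54756×0.93232×0.80540 = 0.667270 + 0.411158 = 1.078428.
Q̄ = (S_0/π) × [bracket] = (1212/π) × 1.078428 = 416.0 W/m².

Q̄ ≈ 416 W/m²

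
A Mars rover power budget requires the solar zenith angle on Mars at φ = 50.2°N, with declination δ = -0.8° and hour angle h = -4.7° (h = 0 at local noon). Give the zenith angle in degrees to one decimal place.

cos θ_z = sin φ sin δ + cos φ cos δ cos h = -0.010727 + 0.637895 = 0.627168.
θ_z = arccos(0.627168) = 51.2°.

θ_z = 51.2°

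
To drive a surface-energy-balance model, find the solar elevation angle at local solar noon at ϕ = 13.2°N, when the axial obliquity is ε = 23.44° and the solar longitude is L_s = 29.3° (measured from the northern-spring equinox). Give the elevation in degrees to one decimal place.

Solar declination: sin δ = sin ε · sin L_s = sin 23.44° × sin 29.3° = 0.19467, so δ = +11.225°.
At local noon the hour angle is zero, so the zenith angle equals |ϕ − δ| = |+13.2° − (+11.225°)| = 1.975°.
Elevation = 90° − 1.975° = 88.0°.

88.0°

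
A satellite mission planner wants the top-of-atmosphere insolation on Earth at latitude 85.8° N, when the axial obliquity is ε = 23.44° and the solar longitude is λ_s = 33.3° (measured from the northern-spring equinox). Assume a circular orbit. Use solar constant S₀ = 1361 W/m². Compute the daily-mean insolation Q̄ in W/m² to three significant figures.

Q̄ ≈ 296 W/m²

Solar declination: sin δ = sin ε · sin λ_s = sin 23.44° × sin 33.3° = 0.21839, so δ = +12.615°.
cos H₀ = −tan(+85.8°) tan(+12.615°) = -3.0475 ≤ −1 ⇒ polar day, H₀ = π.
Bracket: H₀ sin φ sin δ + cos φ cos δ sin H₀ = 3.1416×0.99731×0.21839 + 0.07324×0.97586×0.00000 = 0.684248 + 0.000000 = 0.684248.
Q̄ = (S₀/π) × [bracket] = (1361/π) × 0.684248 = 296.4 W/m².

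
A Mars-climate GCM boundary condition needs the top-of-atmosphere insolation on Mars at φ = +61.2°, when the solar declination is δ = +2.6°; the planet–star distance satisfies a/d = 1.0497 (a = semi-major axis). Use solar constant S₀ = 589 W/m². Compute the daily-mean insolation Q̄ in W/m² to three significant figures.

Q̄ ≈ 113 W/m²

cos H₀ = −tan(+61.2°) tan(+2.600°) = -0.0826, H₀ = 1.6535 rad.
Bracket: H₀ sin φ sin δ + cos φ cos δ sin H₀ = 1.6535×0.87631×0.04536 + 0.48175×0.99897×0.99658 = 0.065726 + 0.479608 = 0.545334.
Inverse-square distance factor (a/d)² = 1.0497² = 1.101870.
Q̄ = (S₀/π) × 1.101870 × [bracket] = (589/π) × 1.101870 × 0.545334 = 112.7 W/m².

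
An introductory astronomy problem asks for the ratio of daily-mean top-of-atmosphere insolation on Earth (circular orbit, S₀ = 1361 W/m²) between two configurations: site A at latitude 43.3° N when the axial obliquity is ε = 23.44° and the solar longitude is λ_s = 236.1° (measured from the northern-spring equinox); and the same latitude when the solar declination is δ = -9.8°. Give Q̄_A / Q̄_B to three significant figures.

— Configuration A (φ=+43.3°):
Solar declination: sin δ = sin ε · sin λ_s = sin 23.44° × sin 236.1° = -0.33017, so δ = -19.279°.
cos H₀ = −tan(+43.3°) tan(-19.279°) = 0.3296, H₀ = 1.2349 rad.
Bracket: H₀ sin φ sin δ + cos φ cos δ sin H₀ = 1.2349×0.68582×-0.33017 + 0.72777×0.94392×0.94411 = -0.279627 + 0.648563 = 0.368936.
Q̄ = (S₀/π) × [bracket] = (1361/π) × 0.368936 = 159.83 W/m².
— Configuration B (φ=+43.3°):
cos H₀ = −tan(+43.3°) tan(-9.800°) = 0.1628, H₀ = 1.4073 rad.
Bracket: H₀ sin φ sin δ + cos φ cos δ sin H₀ = 1.4073×0.68582×-0.17021 + 0.72777×0.98541×0.98666 = -0.164279 + 0.707585 = 0.543306.
Q̄ = (S₀/π) × [bracket] = (1361/π) × 0.543306 = 235.37 W/m².
Ratio Q̄_A / Q̄_B = 159.83 / 235.37 = 0.6791.

Q̄_A / Q̄_B ≈ 0.679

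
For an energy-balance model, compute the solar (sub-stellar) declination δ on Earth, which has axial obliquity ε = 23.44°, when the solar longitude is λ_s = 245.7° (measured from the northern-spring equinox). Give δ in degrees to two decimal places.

δ = -21.26°

sin δ = sin ε · sin λ_s = sin 23.44° × sin 245.7° = -0.362546.
δ = arcsin(-0.362546) = -21.26°.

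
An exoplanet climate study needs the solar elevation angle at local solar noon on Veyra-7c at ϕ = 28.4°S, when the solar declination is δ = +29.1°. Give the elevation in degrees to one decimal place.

32.5°

At local noon the hour angle is zero, so the zenith angle equals |ϕ − δ| = |-28.4° − (+29.100°)| = 57.500°.
Elevation = 90° − 57.500° = 32.5°.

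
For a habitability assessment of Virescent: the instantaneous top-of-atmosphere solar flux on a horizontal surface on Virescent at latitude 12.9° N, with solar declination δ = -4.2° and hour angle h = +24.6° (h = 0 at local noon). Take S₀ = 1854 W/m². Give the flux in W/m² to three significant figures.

1.61e+03 W/m²

cos θ_z = sin φ sin δ + cos φ cos δ cos h = -0.016350 + 0.883908 = 0.867558.
Flux = S₀ · cos θ_z = 1854 × 0.867558 = 1608 W/m².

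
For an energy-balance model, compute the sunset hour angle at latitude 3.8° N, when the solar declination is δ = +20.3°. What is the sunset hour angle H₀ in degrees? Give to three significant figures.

H₀ = 91.4°

cos H₀ = −tan φ · tan δ = −tan(+3.8°) × tan(+20.300°) = -0.0246, so H₀ = 1.5954 rad = 91.41°.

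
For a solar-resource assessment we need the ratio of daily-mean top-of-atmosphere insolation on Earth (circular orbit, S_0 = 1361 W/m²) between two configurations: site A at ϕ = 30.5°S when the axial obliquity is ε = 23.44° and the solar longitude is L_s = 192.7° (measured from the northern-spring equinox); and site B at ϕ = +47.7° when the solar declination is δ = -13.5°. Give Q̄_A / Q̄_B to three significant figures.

— Configuration A (ϕ=-30.5°):
Solar declination: sin δ = sin ε · sin L_s = sin 23.44° × sin 192.7° = -0.08745, so δ = -5.017°.
cos h₀ = −tan(-30.5°) tan(-5.017°) = -0.0517, h₀ = 1.6225 rad.
Bracket: h₀ sin ϕ sin δ + cos ϕ cos δ sin h₀ = 1.6225×-0.50754×-0.08745 + 0.86163×0.99617×0.99866 = 0.072014 + 0.857180 = 0.929194.
Q̄ = (S_0/π) × [bracket] = (1361/π) × 0.929194 = 402.55 W/m².
— Configuration B (ϕ=+47.7°):
cos h₀ = −tan(+47.7°) tan(-13.500°) = 0.2638, h₀ = 1.3038 rad.
Bracket: h₀ sin ϕ sin δ + cos ϕ cos δ sin h₀ = 1.3038×0.73963×-0.23345 + 0.67301×0.97237×0.96457 = -0.225123 + 0.631229 = 0.406106.
Q̄ = (S_0/π) × [bracket] = (1361/π) × 0.406106 = 175.93 W/m².
Ratio Q̄_A / Q̄_B = 402.55 / 175.93 = 2.288.

Q̄_A / Q̄_B ≈ 2.29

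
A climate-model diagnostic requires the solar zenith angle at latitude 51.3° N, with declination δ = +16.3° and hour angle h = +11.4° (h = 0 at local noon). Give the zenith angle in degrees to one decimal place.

cos θ_z = sin ϕ sin δ + cos ϕ cos δ cos h = 0.219041 + 0.588272 = 0.807313.
θ_z = arccos(0.807313) = 36.2°.

θ_z = 36.2°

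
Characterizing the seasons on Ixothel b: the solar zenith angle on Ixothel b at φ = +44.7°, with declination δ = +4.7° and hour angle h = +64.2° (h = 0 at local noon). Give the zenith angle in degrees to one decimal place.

θ_z = 68.5°

cos θ_z = sin φ sin δ + cos φ cos δ cos h = 0.057635 + 0.308322 = 0.365957.
θ_z = arccos(0.365957) = 68.5°.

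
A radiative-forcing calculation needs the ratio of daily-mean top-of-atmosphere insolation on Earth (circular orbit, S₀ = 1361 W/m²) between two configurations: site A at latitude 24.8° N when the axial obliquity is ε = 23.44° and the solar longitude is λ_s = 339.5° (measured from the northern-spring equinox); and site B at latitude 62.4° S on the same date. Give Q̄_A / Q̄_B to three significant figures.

Q̄_A / Q̄_B ≈ 1.21

— Configuration A (φ=+24.8°):
Solar declination: sin δ = sin ε · sin λ_s = sin 23.44° × sin 339.5° = -0.13931, so δ = -8.008°.
cos H₀ = −tan(+24.8°) tan(-8.008°) = 0.0650, H₀ = 1.5057 rad.
Bracket: H₀ sin φ sin δ + cos φ cos δ sin H₀ = 1.5057×0.41945×-0.13931 + 0.90778×0.99025×0.99789 = -0.087983 + 0.897032 = 0.809049.
Q̄ = (S₀/π) × [bracket] = (1361/π) × 0.809049 = 350.50 W/m².
— Configuration B (φ=-62.4°):
cos H₀ = −tan(-62.4°) tan(-8.008°) = -0.2691, H₀ = 1.8433 rad.
Bracket: H₀ sin φ sin δ + cos φ cos δ sin H₀ = 1.8433×-0.88620×-0.13931 + 0.46330×0.99025×0.96311 = 0.227567 + 0.441858 = 0.669425.
Q̄ = (S₀/π) × [bracket] = (1361/π) × 0.669425 = 290.01 W/m².
Ratio Q̄_A / Q̄_B = 350.50 / 290.01 = 1.209.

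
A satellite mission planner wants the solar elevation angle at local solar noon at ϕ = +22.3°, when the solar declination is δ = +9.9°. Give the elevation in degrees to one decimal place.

At local noon the hour angle is zero, so the zenith angle equals |ϕ − δ| = |+22.3° − (+9.900°)| = 12.400°.
Elevation = 90° − 12.400° = 77.6°.

77.6°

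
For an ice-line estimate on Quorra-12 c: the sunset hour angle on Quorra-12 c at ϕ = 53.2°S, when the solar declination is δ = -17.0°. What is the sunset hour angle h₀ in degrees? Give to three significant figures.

h₀ = 114°

cos h₀ = −tan ϕ · tan δ = −tan(-53.2°) × tan(-17.000°) = -0.4087, so h₀ = 1.9918 rad = 114.12°.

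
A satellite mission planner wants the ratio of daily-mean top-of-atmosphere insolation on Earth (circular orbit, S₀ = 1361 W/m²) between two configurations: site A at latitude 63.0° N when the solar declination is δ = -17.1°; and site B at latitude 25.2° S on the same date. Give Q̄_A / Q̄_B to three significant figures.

Q̄_A / Q̄_B ≈ 0.0973

— Configuration A (φ=+63.0°):
cos H₀ = −tan(+63.0°) tan(-17.100°) = 0.6038, H₀ = 0.9226 rad.
Bracket: H₀ sin φ sin δ + cos φ cos δ sin H₀ = 0.9226×0.89101×-0.29404 + 0.45399×0.95579×0.79715 = -0.241714 + 0.345899 = 0.104185.
Q̄ = (S₀/π) × [bracket] = (1361/π) × 0.104185 = 45.135 W/m².
— Configuration B (φ=-25.2°):
cos H₀ = −tan(-25.2°) tan(-17.100°) = -0.1448, H₀ = 1.7161 rad.
Bracket: H₀ sin φ sin δ + cos φ cos δ sin H₀ = 1.7161×-0.42578×-0.29404 + 0.90483×0.95579×0.98947 = 0.214849 + 0.855721 = 1.070570.
Q̄ = (S₀/π) × [bracket] = (1361/π) × 1.070570 = 463.79 W/m².
Ratio Q̄_A / Q̄_B = 45.135 / 463.79 = 0.09732.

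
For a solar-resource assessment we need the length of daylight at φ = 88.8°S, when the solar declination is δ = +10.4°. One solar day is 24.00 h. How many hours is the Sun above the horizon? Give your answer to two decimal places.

cos H₀ = −tan φ · tan δ = 8.7618 ≥ 1, so the Sun never rises (polar night) and H₀ = 0.
Daylight = 2H₀/(2π) × 24.00 h = (0.0000/π) × 24.00 = 0.00 h.

0.00 h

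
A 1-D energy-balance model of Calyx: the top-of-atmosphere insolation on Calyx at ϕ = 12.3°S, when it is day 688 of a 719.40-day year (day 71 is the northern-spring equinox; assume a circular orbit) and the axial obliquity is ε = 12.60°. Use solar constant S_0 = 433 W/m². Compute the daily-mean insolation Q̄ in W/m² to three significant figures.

Solar longitude: L_s = 360° × (688 − 71)/719.40 = 308.757°.
sin δ = sin 12.60° × sin 308.757° = -0.17011, so δ = -9.794°.
cos h₀ = −tan(-12.3°) tan(-9.794°) = -0.0376, h₀ = 1.6084 rad.
Bracket: h₀ sin ϕ sin δ + cos ϕ cos δ sin h₀ = 1.6084×-0.21303×-0.17011 + 0.97705×0.98543×0.99929 = 0.058286 + 0.962131 = 1.020417.
Q̄ = (S_0/π) × [bracket] = (433/π) × 1.020417 = 140.6 W/m².

Q̄ ≈ 141 W/m²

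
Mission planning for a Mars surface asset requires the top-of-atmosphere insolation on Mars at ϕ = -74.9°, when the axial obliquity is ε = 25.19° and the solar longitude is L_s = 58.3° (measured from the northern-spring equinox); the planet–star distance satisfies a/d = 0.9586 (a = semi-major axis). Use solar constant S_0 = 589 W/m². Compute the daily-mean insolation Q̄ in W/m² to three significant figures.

Solar declination: sin δ = sin ε · sin L_s = sin 25.19° × sin 58.3° = 0.36212, so δ = +21.231°.
cos h₀ = −tan(-74.9°) tan(+21.231°) = 1.4398 ≥ 1 ⇒ polar night, h₀ = 0 and Q̄ = 0.
Inverse-square distance factor (a/d)² = 0.9586² = 0.918914.

Q̄ ≈ 0.00 W/m²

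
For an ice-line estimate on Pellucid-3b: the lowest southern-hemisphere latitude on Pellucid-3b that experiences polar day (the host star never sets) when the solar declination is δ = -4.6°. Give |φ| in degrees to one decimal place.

|φ| = 85.4°

Polar day requires cos H₀ = −tan φ tan δ ≤ −1, i.e. tan φ tan δ ≥ 1.
The boundary is |tan φ| · |tan δ| = 1, so |φ| = 90° − |δ| = 90° − 4.6° = 85.4° in the southern hemisphere.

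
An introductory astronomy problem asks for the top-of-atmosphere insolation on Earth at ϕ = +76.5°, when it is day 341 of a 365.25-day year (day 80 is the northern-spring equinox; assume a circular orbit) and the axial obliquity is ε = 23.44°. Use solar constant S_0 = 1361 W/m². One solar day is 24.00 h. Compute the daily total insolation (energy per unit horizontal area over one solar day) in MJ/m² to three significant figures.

Solar longitude: L_s = 360° × (341 − 80)/365.25 = 257.248°.
sin δ = sin 23.44° × sin 257.248° = -0.38798, so δ = -22.829°.
cos h₀ = −tan(+76.5°) tan(-22.829°) = 1.7534 ≥ 1 ⇒ polar night, h₀ = 0 and Q̄ = 0.
Daily total = Q̄ × 24.00 h × 3600 s/h = 0.00 MJ/m².

0.00 MJ/m²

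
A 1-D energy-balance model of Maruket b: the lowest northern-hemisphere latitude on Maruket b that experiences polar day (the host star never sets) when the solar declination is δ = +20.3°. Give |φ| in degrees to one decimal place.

Polar day requires cos H₀ = −tan φ tan δ ≤ −1, i.e. tan φ tan δ ≥ 1.
The boundary is |tan φ| · |tan δ| = 1, so |φ| = 90° − |δ| = 90° − 20.3° = 69.7° in the northern hemisphere.

|φ| = 69.7°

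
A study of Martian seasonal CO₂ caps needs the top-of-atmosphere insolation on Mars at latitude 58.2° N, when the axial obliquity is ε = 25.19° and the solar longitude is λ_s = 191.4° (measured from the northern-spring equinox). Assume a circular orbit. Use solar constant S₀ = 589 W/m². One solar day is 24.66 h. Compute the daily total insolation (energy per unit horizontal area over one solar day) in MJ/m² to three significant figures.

Solar declination: sin δ = sin ε · sin λ_s = sin 25.19° × sin 191.4° = -0.08413, so δ = -4.826°.
cos H₀ = −tan(+58.2°) tan(-4.826°) = 0.1362, H₀ = 1.4342 rad.
Bracket: H₀ sin φ sin δ + cos φ cos δ sin H₀ = 1.4342×0.84989×-0.08413 + 0.52696×0.99646×0.99069 = -0.102547 + 0.520206 = 0.417659.
Q̄ = (S₀/π) × [bracket] = (589/π) × 0.417659 = 78.305 W/m².
Daily total = Q̄ × 24.66 h × 3600 s/h = 78.305 × 24.66 × 3600 / 10⁶ = 6.952 MJ/m².

6.95 MJ/m²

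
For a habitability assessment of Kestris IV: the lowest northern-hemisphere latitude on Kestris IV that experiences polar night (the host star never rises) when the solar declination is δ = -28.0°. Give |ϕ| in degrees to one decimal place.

Polar night requires cos h₀ = −tan ϕ tan δ ≥ 1, i.e. tan ϕ tan δ ≤ −1.
The boundary is |tan ϕ| · |tan δ| = 1, so |ϕ| = 90° − |δ| = 90° − 28.0° = 62.0° in the northern hemisphere.

|ϕ| = 62.0°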